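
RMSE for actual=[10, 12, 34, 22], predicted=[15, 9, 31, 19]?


MSE = 52/4 = 13
RMSE = √(52/4) = 3.6056

3.6056


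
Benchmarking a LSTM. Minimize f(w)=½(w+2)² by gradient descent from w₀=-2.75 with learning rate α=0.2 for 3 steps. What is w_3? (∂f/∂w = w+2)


step 1: grad = -2.75+2 = -0.75; w = -2.75 - 0.2·(-0.75) = -2.6
step 2: grad = -2.6+2 = -0.6; w = -2.6 - 0.2·(-0.6) = -2.48
step 3: grad = -2.48+2 = -0.48; w = -2.48 - 0.2·(-0.48) = -2.384

-2.384


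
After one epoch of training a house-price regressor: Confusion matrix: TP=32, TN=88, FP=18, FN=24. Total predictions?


Total = TP + TN + FP + FN
= 32 + 88 + 18 + 24
= 162
(Predicted positive: 50, predicted negative: 112)

162


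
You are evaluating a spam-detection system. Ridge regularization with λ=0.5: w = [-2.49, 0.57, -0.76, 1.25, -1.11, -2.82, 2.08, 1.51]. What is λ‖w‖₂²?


‖w‖₂² = (-2.49)² + (0.57)² + (-0.76)² + (1.25)² + (-1.11)² + (-2.82)² + (2.08)² + (1.51)²
     = 6.2001 + 0.3249 + 0.5776 + 1.5625 + 1.2321 + 7.9524 + 4.3264 + 2.2801
     = 24.4561
λ·‖w‖₂² = 0.5·24.4561 = 12.22805

12.22805


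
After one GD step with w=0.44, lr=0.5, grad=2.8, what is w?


w_new = w - α·∇
= 0.44 - 0.5·2.8
= 0.44 - 1.4
= -0.96

-0.96


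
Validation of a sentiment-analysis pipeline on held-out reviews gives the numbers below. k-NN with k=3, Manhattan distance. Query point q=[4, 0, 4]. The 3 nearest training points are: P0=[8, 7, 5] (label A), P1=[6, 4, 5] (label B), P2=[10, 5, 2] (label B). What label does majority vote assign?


d(q,P0) = 12  (label A)
d(q,P1) = 7  (label B)
d(q,P2) = 13  (label B)
Votes: A=1, B=2
Majority → B

B


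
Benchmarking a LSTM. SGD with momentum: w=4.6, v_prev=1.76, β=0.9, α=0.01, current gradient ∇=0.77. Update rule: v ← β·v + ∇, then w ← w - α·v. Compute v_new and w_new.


v_new = 0.9·1.76 + 0.77 = 1.584 + 0.77 = 2.354
w_new = 4.6 - 0.01·2.354 = 4.6 - 0.02354 = 4.57646

v_new=2.354, w_new=4.57646


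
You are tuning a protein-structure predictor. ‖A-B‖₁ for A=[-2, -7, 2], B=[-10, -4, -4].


d = |-2+ 10| + |-7+ 4| + |2+ 4|
  = 8 + 3 + 6
  = 17

17


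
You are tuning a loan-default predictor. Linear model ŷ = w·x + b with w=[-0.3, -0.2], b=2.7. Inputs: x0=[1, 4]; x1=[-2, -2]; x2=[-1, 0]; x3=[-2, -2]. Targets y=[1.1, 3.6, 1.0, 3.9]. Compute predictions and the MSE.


ŷ0 = (-0.3)·(1) + (-0.2)·(4) + 2.7 = 1.6
ŷ1 = (-0.3)·(-2) + (-0.2)·(-2) + 2.7 = 3.7
ŷ2 = (-0.3)·(-1) + (-0.2)·(0) + 2.7 = 3.0
ŷ3 = (-0.3)·(-2) + (-0.2)·(-2) + 2.7 = 3.7
errors² = [0.25, 0.01, 4.0, 0.04]
MSE = 4.3000/4 = 1.075

1.075


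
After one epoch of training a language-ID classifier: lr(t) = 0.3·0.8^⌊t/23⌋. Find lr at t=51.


n_drops = ⌊51/23⌋ = 2
lr = 0.3·0.8^2 = 0.3·0.64 = 0.192

0.192


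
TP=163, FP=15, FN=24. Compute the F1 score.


Precision = 163/178 = 0.9157
Recall = 163/187 = 0.8717
F1 = 2·P·R/(P+R) = 2·TP/(2·TP+FP+FN) = 326/(326+15+24) = 326/365 = 0.8932

0.8932


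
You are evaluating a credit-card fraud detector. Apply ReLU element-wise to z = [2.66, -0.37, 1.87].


ReLU(2.66) = max(0, 2.66) = 2.66
ReLU(-0.37) = max(0, -0.37) = 0.0
ReLU(1.87) = max(0, 1.87) = 1.87
result = [2.66, 0.0, 1.87]

[2.66, 0.0, 1.87]


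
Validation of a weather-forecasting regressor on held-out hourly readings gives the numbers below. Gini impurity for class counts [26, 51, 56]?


Probabilities: [26/133, 51/133, 56/133] ≈ [0.1955, 0.3835, 0.4211]
Σpᵢ² = (676 + 2601 + 3136)/133² = 6413/17689
Gini = 1 - Σpᵢ² = 1 - 6413/17689 = 0.6375

0.6375


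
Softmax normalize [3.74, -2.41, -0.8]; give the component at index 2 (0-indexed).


Exponentials: e^3.74=42.098, e^-2.41=0.0898, e^-0.8=0.4493
Sum = 42.6371
Softmax = [0.9874, 0.0021, 0.0105]
p[2] = 0.4493/42.6371 = 0.0105

0.0105


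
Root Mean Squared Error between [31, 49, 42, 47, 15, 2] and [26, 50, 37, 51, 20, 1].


MSE = 93/6 = 15.5
RMSE = √(93/6) = 3.937

3.937


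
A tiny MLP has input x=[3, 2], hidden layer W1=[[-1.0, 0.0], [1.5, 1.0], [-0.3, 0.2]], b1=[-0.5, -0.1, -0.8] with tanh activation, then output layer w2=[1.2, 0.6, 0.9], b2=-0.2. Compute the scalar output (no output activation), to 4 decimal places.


z1[0] = (-1.0)·(3) + (0.0)·(2) - 0.5 = -3.5
z1[1] = (1.5)·(3) + (1.0)·(2) - 0.1 = 6.4
z1[2] = (-0.3)·(3) + (0.2)·(2) - 0.8 = -1.3
h = tanh(z1) = [-0.9982, 1.0, -0.8617]
output = (1.2)·(-0.9982) + (0.6)·(1.0) + (0.9)·(-0.8617) - 0.2 = -1.5734

-1.5734


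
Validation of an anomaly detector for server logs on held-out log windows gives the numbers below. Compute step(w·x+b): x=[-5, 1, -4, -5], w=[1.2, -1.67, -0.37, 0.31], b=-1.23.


z = (-5)·(1.2) + (1)·(-1.67) + (-4)·(-0.37) + (-5)·(0.31) - 1.23
  = -8.97
step(z) = 0 (z<0)

0


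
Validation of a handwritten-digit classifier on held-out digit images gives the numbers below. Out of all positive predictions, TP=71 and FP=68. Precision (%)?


Precision = TP/(TP+FP)
= 71/(71+68)
= 71/139 = 51.08%

51.08%


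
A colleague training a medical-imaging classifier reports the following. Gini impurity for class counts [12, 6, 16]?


Probabilities: [12/34, 6/34, 16/34] ≈ [0.3529, 0.1765, 0.4706]
Σpᵢ² = (144 + 36 + 256)/34² = 436/1156
Gini = 1 - Σpᵢ² = 1 - 436/1156 = 0.6228

0.6228


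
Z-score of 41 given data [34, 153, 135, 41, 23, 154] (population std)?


μ = 90, σ = 57.9022
z = (41 - 90)/57.9022 = -0.8463

-0.8463


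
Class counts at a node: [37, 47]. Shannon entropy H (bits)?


Probabilities: [37/84, 47/84] ≈ [0.4405, 0.5595]
H = -((37/84)·log₂(37/84) + (47/84)·log₂(47/84))
  = 0.9898 bits

0.9898 bits


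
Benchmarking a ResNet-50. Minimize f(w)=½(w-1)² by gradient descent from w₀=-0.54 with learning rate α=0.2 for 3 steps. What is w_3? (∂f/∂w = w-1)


step 1: grad = -0.54-1 = -1.54; w = -0.54 - 0.2·(-1.54) = -0.232
step 2: grad = -0.232-1 = -1.232; w = -0.232 - 0.2·(-1.232) = 0.0144
step 3: grad = 0.0144-1 = -0.9856; w = 0.0144 - 0.2·(-0.9856) = 0.21152

0.21152


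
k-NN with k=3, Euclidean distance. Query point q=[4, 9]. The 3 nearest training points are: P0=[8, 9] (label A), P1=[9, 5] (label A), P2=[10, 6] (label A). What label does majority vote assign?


d(q,P0) = 4.0  (label A)
d(q,P1) = 6.4031  (label A)
d(q,P2) = 6.7082  (label A)
Votes: A=3, B=0
Majority → A

A


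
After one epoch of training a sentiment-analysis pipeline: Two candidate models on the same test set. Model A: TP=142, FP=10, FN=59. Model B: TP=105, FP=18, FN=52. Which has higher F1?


Model A: P=142/152=0.9342, R=142/201=0.7065, F1=2PR/(P+R)=2TP/(2TP+FP+FN)=284/353=0.8045
Model B: P=105/123=0.8537, R=105/157=0.6688, F1=2PR/(P+R)=2TP/(2TP+FP+FN)=210/280=0.75
0.8045 > 0.75 → Model A

Model A


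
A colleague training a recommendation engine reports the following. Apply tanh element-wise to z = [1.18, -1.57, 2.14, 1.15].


tanh(1.18) = 0.8275
tanh(-1.57) = -0.917
tanh(2.14) = 0.9727
tanh(1.15) = 0.8178
result = [0.8275, -0.917, 0.9727, 0.8178]

[0.8275, -0.917, 0.9727, 0.8178]


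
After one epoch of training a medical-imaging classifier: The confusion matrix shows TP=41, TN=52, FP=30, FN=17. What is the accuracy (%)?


Accuracy = (TP+TN)/(TP+TN+FP+FN)
= (41+52)/(140)
= 93/140 = 66.43%

66.43%


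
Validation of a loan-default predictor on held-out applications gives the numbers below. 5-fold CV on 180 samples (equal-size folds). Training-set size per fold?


Fold size = 180/5 = 36
Training per fold = 180 - 36 = 144

144


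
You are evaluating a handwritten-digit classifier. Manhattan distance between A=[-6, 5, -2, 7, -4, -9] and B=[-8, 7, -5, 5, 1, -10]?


d = |-6+ 8| + |5-7| + |-2+ 5| + |7-5| + |-4-1| + |-9+ 10|
  = 2 + 2 + 3 + 2 + 5 + 1
  = 15

15


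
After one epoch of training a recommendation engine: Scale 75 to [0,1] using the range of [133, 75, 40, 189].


min=40, max=189
(75-40)/(189-40) = 35/149 = 0.2349

0.2349


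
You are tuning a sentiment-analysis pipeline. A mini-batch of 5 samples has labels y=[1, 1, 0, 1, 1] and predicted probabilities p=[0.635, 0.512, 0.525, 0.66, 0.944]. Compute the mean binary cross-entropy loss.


L[0] = -ln(0.635) = 0.4541
L[1] = -ln(0.512) = 0.6694
L[2] = -ln(1-0.525) = -ln(0.475) = 0.7444
L[3] = -ln(0.66) = 0.4155
L[4] = -ln(0.944) = 0.0576
mean = (0.4541 + 0.6694 + 0.7444 + 0.4155 + 0.0576)/5 = 0.4682

0.4682


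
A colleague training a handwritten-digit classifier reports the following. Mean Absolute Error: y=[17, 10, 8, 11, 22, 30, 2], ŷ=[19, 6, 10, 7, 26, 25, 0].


Absolute errors: |17-19|=2, |10-6|=4, |8-10|=2, |11-7|=4, |22-26|=4, |30-25|=5, |2-0|=2
Sum = 23
MAE = 23/7 = 23/7

23/7


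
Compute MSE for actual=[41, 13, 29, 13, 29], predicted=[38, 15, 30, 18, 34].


Squared errors: (41-38)²=9, (13-15)²=4, (29-30)²=1, (13-18)²=25, (29-34)²=25
Sum = 64
MSE = 64/5 = 64/5

64/5


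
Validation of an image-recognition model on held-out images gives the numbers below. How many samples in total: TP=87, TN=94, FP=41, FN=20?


Total = TP + TN + FP + FN
= 87 + 94 + 41 + 20
= 242
(Predicted positive: 128, predicted negative: 114)

242


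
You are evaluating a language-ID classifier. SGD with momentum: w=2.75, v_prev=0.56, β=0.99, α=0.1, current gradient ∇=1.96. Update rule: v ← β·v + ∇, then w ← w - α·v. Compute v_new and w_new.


v_new = 0.99·0.56 + 1.96 = 0.5544 + 1.96 = 2.5144
w_new = 2.75 - 0.1·2.5144 = 2.75 - 0.25144 = 2.49856

v_new=2.5144, w_new=2.49856


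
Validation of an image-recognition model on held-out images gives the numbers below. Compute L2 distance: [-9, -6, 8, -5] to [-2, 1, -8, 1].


d = √((-9+ 2)² + (-6-1)² + (8+ 8)² + (-5-1)²)
  = √(49 + 49 + 256 + 36)
  = √390 = 19.7484

19.7484


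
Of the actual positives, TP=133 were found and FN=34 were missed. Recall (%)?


Recall = TP/(TP+FN)
= 133/(133+34)
= 133/167 = 79.64%

79.64%


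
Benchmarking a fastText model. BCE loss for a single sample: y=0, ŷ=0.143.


BCE = -[y·ln(p) + (1-y)·ln(1-p)]
= -0 - 1·ln(1-0.143)
= -ln(0.857) = 0.1543

0.1543


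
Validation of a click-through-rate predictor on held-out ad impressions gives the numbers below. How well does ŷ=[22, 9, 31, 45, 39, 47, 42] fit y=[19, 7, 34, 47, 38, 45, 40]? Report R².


ȳ = 32.8571
SS_res = Σ(y-ŷ)² = 35
SS_tot = Σ(y-ȳ)² = 1286.86
R² = 1 - SS_res/SS_tot = 1 - 0.0272 = 0.9728

0.9728


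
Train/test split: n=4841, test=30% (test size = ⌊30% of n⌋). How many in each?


Test = ⌊4841·30/100⌋ = 1452
Train = 4841 - 1452 = 3389

Train: 3389, Test: 1452


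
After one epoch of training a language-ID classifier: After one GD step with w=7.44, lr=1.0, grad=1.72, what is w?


w_new = w - α·∇
= 7.44 - 1.0·1.72
= 7.44 - 1.72
= 5.72

5.72


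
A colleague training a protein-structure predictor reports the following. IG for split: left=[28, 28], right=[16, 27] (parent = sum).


Parent = [44, 55], H_parent = 0.9911
H_left = 1 (n=56), H_right = 0.9523 (n=43)
H_children = (56/99)·1 + (43/99)·0.9523 = 0.9793
IG = 0.9911 - 0.9793 = 0.0118

0.0118


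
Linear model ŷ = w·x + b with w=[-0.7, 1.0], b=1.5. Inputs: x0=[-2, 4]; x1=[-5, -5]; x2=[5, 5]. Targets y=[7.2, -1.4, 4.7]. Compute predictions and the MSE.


ŷ0 = (-0.7)·(-2) + (1.0)·(4) + 1.5 = 6.9
ŷ1 = (-0.7)·(-5) + (1.0)·(-5) + 1.5 = 0.0
ŷ2 = (-0.7)·(5) + (1.0)·(5) + 1.5 = 3.0
errors² = [0.09, 1.96, 2.89]
MSE = 4.9400/3 = 1.6467

1.6467


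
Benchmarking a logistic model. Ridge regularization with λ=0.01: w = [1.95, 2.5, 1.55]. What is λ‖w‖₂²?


‖w‖₂² = (1.95)² + (2.5)² + (1.55)²
     = 3.8025 + 6.25 + 2.4025
     = 12.455
λ·‖w‖₂² = 0.01·12.455 = 0.12455

0.12455


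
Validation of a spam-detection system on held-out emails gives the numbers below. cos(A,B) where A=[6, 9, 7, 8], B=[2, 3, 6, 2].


A·B = 6·2 + 9·3 + 7·6 + 8·2 = 97
‖A‖ = √230 = 15.1658, ‖B‖ = √53 = 7.2801
cos = 97/(√230·√53) = 97/√12190 = 0.8786

0.8786


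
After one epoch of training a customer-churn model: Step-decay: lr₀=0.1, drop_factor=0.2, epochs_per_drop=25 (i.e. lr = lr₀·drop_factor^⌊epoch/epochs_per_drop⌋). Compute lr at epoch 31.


n_drops = ⌊31/25⌋ = 1
lr = 0.1·0.2^1 = 0.1·0.2 = 0.02

0.02


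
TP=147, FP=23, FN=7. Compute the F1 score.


Precision = 147/170 = 0.8647
Recall = 147/154 = 0.9545
F1 = 2·P·R/(P+R) = 2·TP/(2·TP+FP+FN) = 294/(294+23+7) = 294/324 = 0.9074

0.9074


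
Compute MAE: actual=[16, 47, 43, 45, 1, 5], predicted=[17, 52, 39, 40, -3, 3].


Absolute errors: |16-17|=1, |47-52|=5, |43-39|=4, |45-40|=5, |1+ 3|=4, |5-3|=2
Sum = 21
MAE = 21/6 = 7/2

7/2


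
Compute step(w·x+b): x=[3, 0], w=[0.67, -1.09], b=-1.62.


z = (3)·(0.67) + (0)·(-1.09) - 1.62
  = 0.39
step(z) = 1 (z≥0)

1


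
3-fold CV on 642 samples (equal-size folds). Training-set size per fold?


Fold size = 642/3 = 214
Training per fold = 642 - 214 = 428

428


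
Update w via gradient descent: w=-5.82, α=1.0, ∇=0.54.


w_new = w - α·∇
= -5.82 - 1.0·0.54
= -5.82 - 0.54
= -6.36

-6.36


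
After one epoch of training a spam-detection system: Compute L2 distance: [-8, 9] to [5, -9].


d = √((-8-5)² + (9+ 9)²)
  = √(169 + 324)
  = √493 = 22.2036

22.2036


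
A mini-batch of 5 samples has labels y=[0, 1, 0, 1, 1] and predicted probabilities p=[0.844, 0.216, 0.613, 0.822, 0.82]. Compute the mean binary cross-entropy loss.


L[0] = -ln(1-0.844) = -ln(0.156) = 1.8579
L[1] = -ln(0.216) = 1.5325
L[2] = -ln(1-0.613) = -ln(0.387) = 0.9493
L[3] = -ln(0.822) = 0.196
L[4] = -ln(0.82) = 0.1985
mean = (1.8579 + 1.5325 + 0.9493 + 0.196 + 0.1985)/5 = 0.9468

0.9468


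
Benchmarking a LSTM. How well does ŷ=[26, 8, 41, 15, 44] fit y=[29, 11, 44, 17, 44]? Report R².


ȳ = 29
SS_res = Σ(y-ŷ)² = 31
SS_tot = Σ(y-ȳ)² = 918
R² = 1 - SS_res/SS_tot = 1 - 0.0338 = 0.9662

0.9662


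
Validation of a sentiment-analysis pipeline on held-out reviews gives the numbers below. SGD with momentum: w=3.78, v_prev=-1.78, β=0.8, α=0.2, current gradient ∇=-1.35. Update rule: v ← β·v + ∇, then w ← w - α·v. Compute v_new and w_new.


v_new = 0.8·-1.78 - 1.35 = -1.424 - 1.35 = -2.774
w_new = 3.78 - 0.2·-2.774 = 3.78 + 0.5548 = 4.3348

v_new=-2.774, w_new=4.3348


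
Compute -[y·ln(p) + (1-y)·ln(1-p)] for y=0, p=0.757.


BCE = -[y·ln(p) + (1-y)·ln(1-p)]
= -0 - 1·ln(1-0.757)
= -ln(0.243) = 1.4147

1.4147


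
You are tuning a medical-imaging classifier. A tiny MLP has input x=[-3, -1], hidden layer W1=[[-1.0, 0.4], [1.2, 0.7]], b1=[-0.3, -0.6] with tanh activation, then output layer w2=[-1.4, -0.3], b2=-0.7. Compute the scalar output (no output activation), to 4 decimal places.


z1[0] = (-1.0)·(-3) + (0.4)·(-1) - 0.3 = 2.3
z1[1] = (1.2)·(-3) + (0.7)·(-1) - 0.6 = -4.9
h = tanh(z1) = [0.9801, -0.9999]
output = (-1.4)·(0.9801) + (-0.3)·(-0.9999) - 0.7 = -1.7722

-1.7722


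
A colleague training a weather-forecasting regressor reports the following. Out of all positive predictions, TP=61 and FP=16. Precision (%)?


Precision = TP/(TP+FP)
= 61/(61+16)
= 61/77 = 79.22%

79.22%


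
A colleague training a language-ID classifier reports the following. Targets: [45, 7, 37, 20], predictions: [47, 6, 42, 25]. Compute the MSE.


Squared errors: (45-47)²=4, (7-6)²=1, (37-42)²=25, (20-25)²=25
Sum = 55
MSE = 55/4 = 55/4

55/4


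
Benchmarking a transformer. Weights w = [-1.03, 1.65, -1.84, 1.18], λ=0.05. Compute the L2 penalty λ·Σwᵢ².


‖w‖₂² = (-1.03)² + (1.65)² + (-1.84)² + (1.18)²
     = 1.0609 + 2.7225 + 3.3856 + 1.3924
     = 8.5614
λ·‖w‖₂² = 0.05·8.5614 = 0.42807

0.42807


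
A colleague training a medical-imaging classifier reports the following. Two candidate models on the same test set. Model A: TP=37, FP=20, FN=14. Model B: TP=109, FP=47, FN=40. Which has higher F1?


Model A: P=37/57=0.6491, R=37/51=0.7255, F1=2PR/(P+R)=2TP/(2TP+FP+FN)=74/108=0.6852
Model B: P=109/156=0.6987, R=109/149=0.7315, F1=2PR/(P+R)=2TP/(2TP+FP+FN)=218/305=0.7148
0.6852 < 0.7148 → Model B

Model B


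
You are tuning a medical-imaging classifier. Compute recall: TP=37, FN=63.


Recall = TP/(TP+FN)
= 37/(37+63)
= 37/100 = 37.0%

37.0%


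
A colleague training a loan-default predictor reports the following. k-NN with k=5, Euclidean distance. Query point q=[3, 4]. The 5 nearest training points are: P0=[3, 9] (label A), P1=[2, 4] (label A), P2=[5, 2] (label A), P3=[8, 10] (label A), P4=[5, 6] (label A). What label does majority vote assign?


d(q,P0) = 5.0  (label A)
d(q,P1) = 1.0  (label A)
d(q,P2) = 2.8284  (label A)
d(q,P3) = 7.8102  (label A)
d(q,P4) = 2.8284  (label A)
Votes: A=5, B=0
Majority → A

A


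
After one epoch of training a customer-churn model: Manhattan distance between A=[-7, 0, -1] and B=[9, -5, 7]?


d = |-7-9| + |0+ 5| + |-1-7|
  = 16 + 5 + 8
  = 29

29


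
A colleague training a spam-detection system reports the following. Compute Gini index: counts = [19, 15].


Probabilities: [19/34, 15/34] ≈ [0.5588, 0.4412]
Σpᵢ² = (361 + 225)/34² = 586/1156
Gini = 1 - Σpᵢ² = 1 - 586/1156 = 0.4931

0.4931


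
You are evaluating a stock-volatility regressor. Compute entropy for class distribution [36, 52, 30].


Probabilities: [36/118, 52/118, 30/118] ≈ [0.3051, 0.4407, 0.2542]
H = -((36/118)·log₂(36/118) + (52/118)·log₂(52/118) + (30/118)·log₂(30/118))
  = 1.5458 bits

1.5458 bits


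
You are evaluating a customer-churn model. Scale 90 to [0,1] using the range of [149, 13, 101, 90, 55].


min=13, max=149
(90-13)/(149-13) = 77/136 = 0.5662

0.5662


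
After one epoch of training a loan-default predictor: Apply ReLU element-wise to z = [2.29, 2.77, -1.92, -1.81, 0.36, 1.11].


ReLU(2.29) = max(0, 2.29) = 2.29
ReLU(2.77) = max(0, 2.77) = 2.77
ReLU(-1.92) = max(0, -1.92) = 0.0
ReLU(-1.81) = max(0, -1.81) = 0.0
ReLU(0.36) = max(0, 0.36) = 0.36
ReLU(1.11) = max(0, 1.11) = 1.11
result = [2.29, 2.77, 0.0, 0.0, 0.36, 1.11]

[2.29, 2.77, 0.0, 0.0, 0.36, 1.11]


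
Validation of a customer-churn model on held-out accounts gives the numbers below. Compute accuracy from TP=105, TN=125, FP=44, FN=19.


Accuracy = (TP+TN)/(TP+TN+FP+FN)
= (105+125)/(293)
= 230/293 = 78.5%

78.5%


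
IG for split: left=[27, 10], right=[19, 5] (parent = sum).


Parent = [46, 15], H_parent = 0.8047
H_left = 0.8419 (n=37), H_right = 0.7383 (n=24)
H_children = (37/61)·0.8419 + (24/61)·0.7383 = 0.8011
IG = 0.8047 - 0.8011 = 0.0036

0.0036


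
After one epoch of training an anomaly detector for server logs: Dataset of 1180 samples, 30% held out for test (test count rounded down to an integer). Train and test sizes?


Test = ⌊1180·30/100⌋ = 354
Train = 1180 - 354 = 826

Train: 826, Test: 354


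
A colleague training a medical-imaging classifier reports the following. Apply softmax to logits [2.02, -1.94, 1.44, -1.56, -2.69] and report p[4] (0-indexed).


Exponentials: e^2.02=7.5383, e^-1.94=0.1437, e^1.44=4.2207, e^-1.56=0.2101, e^-2.69=0.0679
Sum = 12.1807
Softmax = [0.6189, 0.0118, 0.3465, 0.0173, 0.0056]
p[4] = 0.0679/12.1807 = 0.0056

0.0056


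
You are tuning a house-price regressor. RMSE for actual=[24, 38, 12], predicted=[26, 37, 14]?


MSE = 9/3 = 3
RMSE = √(9/3) = 1.7321

1.7321


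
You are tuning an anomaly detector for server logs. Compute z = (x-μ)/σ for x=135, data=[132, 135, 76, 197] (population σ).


μ = 135, σ = 42.8194
z = (135 - 135)/42.8194 = 0.0

0.0


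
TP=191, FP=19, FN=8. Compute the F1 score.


Precision = 191/210 = 0.9095
Recall = 191/199 = 0.9598
F1 = 2·P·R/(P+R) = 2·TP/(2·TP+FP+FN) = 382/(382+19+8) = 382/409 = 0.934

0.934


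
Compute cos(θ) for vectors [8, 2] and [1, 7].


A·B = 8·1 + 2·7 = 22
‖A‖ = √68 = 8.2462, ‖B‖ = √50 = 7.0711
cos = 22/(√68·√50) = 22/√3400 = 0.3773

0.3773


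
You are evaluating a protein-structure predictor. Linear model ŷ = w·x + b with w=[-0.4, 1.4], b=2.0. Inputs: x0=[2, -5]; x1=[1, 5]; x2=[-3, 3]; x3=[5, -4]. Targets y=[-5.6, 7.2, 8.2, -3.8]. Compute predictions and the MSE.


ŷ0 = (-0.4)·(2) + (1.4)·(-5) + 2.0 = -5.8
ŷ1 = (-0.4)·(1) + (1.4)·(5) + 2.0 = 8.6
ŷ2 = (-0.4)·(-3) + (1.4)·(3) + 2.0 = 7.4
ŷ3 = (-0.4)·(5) + (1.4)·(-4) + 2.0 = -5.6
errors² = [0.04, 1.96, 0.64, 3.24]
MSE = 5.8800/4 = 1.47

1.47


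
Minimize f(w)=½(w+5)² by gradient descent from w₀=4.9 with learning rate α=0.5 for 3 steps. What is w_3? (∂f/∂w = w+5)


step 1: grad = 4.9+5 = 9.9; w = 4.9 - 0.5·(9.9) = -0.05
step 2: grad = -0.05+5 = 4.95; w = -0.05 - 0.5·(4.95) = -2.525
step 3: grad = -2.525+5 = 2.475; w = -2.525 - 0.5·(2.475) = -3.7625

-3.7625


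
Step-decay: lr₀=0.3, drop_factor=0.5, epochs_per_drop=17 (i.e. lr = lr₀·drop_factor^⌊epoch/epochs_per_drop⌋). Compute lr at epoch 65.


n_drops = ⌊65/17⌋ = 3
lr = 0.3·0.5^3 = 0.3·0.125 = 0.0375

0.0375


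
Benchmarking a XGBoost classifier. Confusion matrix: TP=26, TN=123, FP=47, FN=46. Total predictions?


Total = TP + TN + FP + FN
= 26 + 123 + 47 + 46
= 242
(Predicted positive: 73, predicted negative: 169)

242


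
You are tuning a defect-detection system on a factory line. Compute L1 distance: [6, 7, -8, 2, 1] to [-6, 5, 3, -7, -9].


d = |6+ 6| + |7-5| + |-8-3| + |2+ 7| + |1+ 9|
  = 12 + 2 + 11 + 9 + 10
  = 44

44


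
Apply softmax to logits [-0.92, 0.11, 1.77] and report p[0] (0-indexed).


Exponentials: e^-0.92=0.3985, e^0.11=1.1163, e^1.77=5.8709
Sum = 7.3857
Softmax = [0.054, 0.1511, 0.7949]
p[0] = 0.3985/7.3857 = 0.054

0.054


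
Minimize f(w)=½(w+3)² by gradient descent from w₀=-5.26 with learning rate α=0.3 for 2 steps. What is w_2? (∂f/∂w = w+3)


step 1: grad = -5.26+3 = -2.26; w = -5.26 - 0.3·(-2.26) = -4.582
step 2: grad = -4.582+3 = -1.582; w = -4.582 - 0.3·(-1.582) = -4.1074

-4.1074


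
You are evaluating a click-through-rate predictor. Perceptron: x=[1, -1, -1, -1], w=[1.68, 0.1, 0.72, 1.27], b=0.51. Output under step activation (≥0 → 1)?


z = (1)·(1.68) + (-1)·(0.1) + (-1)·(0.72) + (-1)·(1.27) + 0.51
  = 0.1
step(z) = 1 (z≥0)

1


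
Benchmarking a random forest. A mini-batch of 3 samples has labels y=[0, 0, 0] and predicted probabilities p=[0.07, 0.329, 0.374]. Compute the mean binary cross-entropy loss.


L[0] = -ln(1-0.07) = -ln(0.93) = 0.0726
L[1] = -ln(1-0.329) = -ln(0.671) = 0.399
L[2] = -ln(1-0.374) = -ln(0.626) = 0.4684
mean = (0.0726 + 0.399 + 0.4684)/3 = 0.3133

0.3133


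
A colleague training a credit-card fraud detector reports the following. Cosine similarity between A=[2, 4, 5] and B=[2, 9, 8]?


A·B = 2·2 + 4·9 + 5·8 = 80
‖A‖ = √45 = 6.7082, ‖B‖ = √149 = 12.2066
cos = 80/(√45·√149) = 80/√6705 = 0.977

0.977


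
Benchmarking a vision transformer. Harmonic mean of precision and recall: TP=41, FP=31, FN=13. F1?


Precision = 41/72 = 0.5694
Recall = 41/54 = 0.7593
F1 = 2·P·R/(P+R) = 2·TP/(2·TP+FP+FN) = 82/(82+31+13) = 82/126 = 0.6508

0.6508


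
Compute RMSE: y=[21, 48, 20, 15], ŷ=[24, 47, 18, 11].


MSE = 30/4 = 7.5
RMSE = √(30/4) = 2.7386

2.7386


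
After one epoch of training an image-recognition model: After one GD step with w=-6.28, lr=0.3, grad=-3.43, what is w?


w_new = w - α·∇
= -6.28 - 0.3·-3.43
= -6.28 + 1.029
= -5.251

-5.251


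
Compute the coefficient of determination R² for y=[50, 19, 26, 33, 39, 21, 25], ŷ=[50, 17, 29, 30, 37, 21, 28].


ȳ = 30.4286
SS_res = Σ(y-ŷ)² = 35
SS_tot = Σ(y-ȳ)² = 731.71
R² = 1 - SS_res/SS_tot = 1 - 0.0478 = 0.9522

0.9522


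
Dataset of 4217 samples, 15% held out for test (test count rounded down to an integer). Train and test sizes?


Test = ⌊4217·15/100⌋ = 632
Train = 4217 - 632 = 3585

Train: 3585, Test: 632


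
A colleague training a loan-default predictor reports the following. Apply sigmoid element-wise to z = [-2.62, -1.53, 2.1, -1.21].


σ(-2.62) = 1/(1+e^2.62) = 0.0679
σ(-1.53) = 1/(1+e^1.53) = 0.178
σ(2.1) = 1/(1+e^-2.1) = 0.8909
σ(-1.21) = 1/(1+e^1.21) = 0.2297
result = [0.0679, 0.178, 0.8909, 0.2297]

[0.0679, 0.178, 0.8909, 0.2297]


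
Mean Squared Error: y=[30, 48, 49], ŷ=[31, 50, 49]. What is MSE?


Squared errors: (30-31)²=1, (48-50)²=4, (49-49)²=0
Sum = 5
MSE = 5/3 = 5/3

5/3


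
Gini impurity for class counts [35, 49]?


Probabilities: [35/84, 49/84] ≈ [0.4167, 0.5833]
Σpᵢ² = (1225 + 2401)/84² = 3626/7056
Gini = 1 - Σpᵢ² = 1 - 3626/7056 = 0.4861

0.4861


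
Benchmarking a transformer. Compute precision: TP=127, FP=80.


Precision = TP/(TP+FP)
= 127/(127+80)
= 127/207 = 61.35%

61.35%


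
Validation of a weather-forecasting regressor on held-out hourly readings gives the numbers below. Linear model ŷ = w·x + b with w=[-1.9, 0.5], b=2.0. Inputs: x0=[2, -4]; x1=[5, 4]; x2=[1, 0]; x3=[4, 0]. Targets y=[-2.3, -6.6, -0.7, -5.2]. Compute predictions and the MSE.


ŷ0 = (-1.9)·(2) + (0.5)·(-4) + 2.0 = -3.8
ŷ1 = (-1.9)·(5) + (0.5)·(4) + 2.0 = -5.5
ŷ2 = (-1.9)·(1) + (0.5)·(0) + 2.0 = 0.1
ŷ3 = (-1.9)·(4) + (0.5)·(0) + 2.0 = -5.6
errors² = [2.25, 1.21, 0.64, 0.16]
MSE = 4.2600/4 = 1.065

1.065


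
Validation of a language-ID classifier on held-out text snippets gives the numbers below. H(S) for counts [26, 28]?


Probabilities: [26/54, 28/54] ≈ [0.4815, 0.5185]
H = -((26/54)·log₂(26/54) + (28/54)·log₂(28/54))
  = 0.999 bits

0.999 bits


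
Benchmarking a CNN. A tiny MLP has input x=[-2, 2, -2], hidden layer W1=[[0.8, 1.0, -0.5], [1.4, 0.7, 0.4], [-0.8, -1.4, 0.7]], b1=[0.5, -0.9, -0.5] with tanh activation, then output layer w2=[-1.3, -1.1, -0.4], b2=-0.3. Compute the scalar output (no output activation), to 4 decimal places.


z1[0] = (0.8)·(-2) + (1.0)·(2) + (-0.5)·(-2) + 0.5 = 1.9
z1[1] = (1.4)·(-2) + (0.7)·(2) + (0.4)·(-2) - 0.9 = -3.1
z1[2] = (-0.8)·(-2) + (-1.4)·(2) + (0.7)·(-2) - 0.5 = -3.1
h = tanh(z1) = [0.9562, -0.9959, -0.9959]
output = (-1.3)·(0.9562) + (-1.1)·(-0.9959) + (-0.4)·(-0.9959) - 0.3 = -0.0492

-0.0492


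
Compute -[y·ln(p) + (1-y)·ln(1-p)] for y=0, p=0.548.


BCE = -[y·ln(p) + (1-y)·ln(1-p)]
= -0 - 1·ln(1-0.548)
= -ln(0.452) = 0.7941

0.7941


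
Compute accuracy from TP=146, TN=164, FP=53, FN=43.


Accuracy = (TP+TN)/(TP+TN+FP+FN)
= (146+164)/(406)
= 310/406 = 76.35%

76.35%


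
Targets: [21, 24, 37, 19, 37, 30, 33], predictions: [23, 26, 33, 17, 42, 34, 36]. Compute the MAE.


Absolute errors: |21-23|=2, |24-26|=2, |37-33|=4, |19-17|=2, |37-42|=5, |30-34|=4, |33-36|=3
Sum = 22
MAE = 22/7 = 22/7

22/7


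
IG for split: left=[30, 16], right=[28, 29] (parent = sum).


Parent = [58, 45], H_parent = 0.9885
H_left = 0.9321 (n=46), H_right = 0.9998 (n=57)
H_children = (46/103)·0.9321 + (57/103)·0.9998 = 0.9696
IG = 0.9885 - 0.9696 = 0.0189

0.0189


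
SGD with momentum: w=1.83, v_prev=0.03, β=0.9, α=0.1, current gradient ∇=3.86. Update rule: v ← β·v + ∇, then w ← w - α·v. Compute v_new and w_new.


v_new = 0.9·0.03 + 3.86 = 0.027 + 3.86 = 3.887
w_new = 1.83 - 0.1·3.887 = 1.83 - 0.3887 = 1.4413

v_new=3.887, w_new=1.4413


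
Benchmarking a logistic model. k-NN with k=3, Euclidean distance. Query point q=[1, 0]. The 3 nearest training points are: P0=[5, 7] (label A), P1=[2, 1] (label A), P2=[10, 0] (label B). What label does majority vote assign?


d(q,P0) = 8.0623  (label A)
d(q,P1) = 1.4142  (label A)
d(q,P2) = 9.0  (label B)
Votes: A=2, B=1
Majority → A

A


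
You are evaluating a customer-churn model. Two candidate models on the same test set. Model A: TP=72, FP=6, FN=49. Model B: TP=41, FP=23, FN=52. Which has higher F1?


Model A: P=72/78=0.9231, R=72/121=0.595, F1=2PR/(P+R)=2TP/(2TP+FP+FN)=144/199=0.7236
Model B: P=41/64=0.6406, R=41/93=0.4409, F1=2PR/(P+R)=2TP/(2TP+FP+FN)=82/157=0.5223
0.7236 > 0.5223 → Model A

Model A


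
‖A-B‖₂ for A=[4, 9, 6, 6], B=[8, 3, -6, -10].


d = √((4-8)² + (9-3)² + (6+ 6)² + (6+ 10)²)
  = √(16 + 36 + 144 + 256)
  = √452 = 21.2603

21.2603


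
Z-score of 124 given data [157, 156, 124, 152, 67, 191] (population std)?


μ = 141.1667, σ = 38.4422
z = (124 - 141.1667)/38.4422 = -0.4466

-0.4466


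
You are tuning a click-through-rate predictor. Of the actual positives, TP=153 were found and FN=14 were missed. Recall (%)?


Recall = TP/(TP+FN)
= 153/(153+14)
= 153/167 = 91.62%

91.62%


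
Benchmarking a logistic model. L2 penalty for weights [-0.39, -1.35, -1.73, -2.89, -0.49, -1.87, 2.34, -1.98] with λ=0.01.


‖w‖₂² = (-0.39)² + (-1.35)² + (-1.73)² + (-2.89)² + (-0.49)² + (-1.87)² + (2.34)² + (-1.98)²
     = 0.1521 + 1.8225 + 2.9929 + 8.3521 + 0.2401 + 3.4969 + 5.4756 + 3.9204
     = 26.4526
λ·‖w‖₂² = 0.01·26.4526 = 0.264526

0.264526


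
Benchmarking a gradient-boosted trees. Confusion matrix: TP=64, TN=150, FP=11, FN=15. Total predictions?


Total = TP + TN + FP + FN
= 64 + 150 + 11 + 15
= 240
(Predicted positive: 75, predicted negative: 165)

240


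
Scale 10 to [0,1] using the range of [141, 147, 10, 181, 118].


min=10, max=181
(10-10)/(181-10) = 0/171 = 0.0

0.0


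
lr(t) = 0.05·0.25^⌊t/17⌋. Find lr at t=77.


n_drops = ⌊77/17⌋ = 4
lr = 0.05·0.25^4 = 0.05·0.00390625 = 0.0001953125

0.0001953125


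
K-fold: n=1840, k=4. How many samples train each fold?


Fold size = 1840/4 = 460
Training per fold = 1840 - 460 = 1380

1380


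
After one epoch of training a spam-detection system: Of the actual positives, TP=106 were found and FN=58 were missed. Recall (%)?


Recall = TP/(TP+FN)
= 106/(106+58)
= 106/164 = 64.63%

64.63%


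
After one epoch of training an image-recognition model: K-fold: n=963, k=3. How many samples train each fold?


Fold size = 963/3 = 321
Training per fold = 963 - 321 = 642

642


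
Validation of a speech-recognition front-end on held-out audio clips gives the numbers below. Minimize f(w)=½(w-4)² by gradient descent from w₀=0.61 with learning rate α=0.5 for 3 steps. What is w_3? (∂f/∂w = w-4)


step 1: grad = 0.61-4 = -3.39; w = 0.61 - 0.5·(-3.39) = 2.305
step 2: grad = 2.305-4 = -1.695; w = 2.305 - 0.5·(-1.695) = 3.1525
step 3: grad = 3.1525-4 = -0.8475; w = 3.1525 - 0.5·(-0.8475) = 3.57625

3.57625


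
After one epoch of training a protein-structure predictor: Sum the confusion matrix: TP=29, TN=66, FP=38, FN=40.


Total = TP + TN + FP + FN
= 29 + 66 + 38 + 40
= 173
(Predicted positive: 67, predicted negative: 106)

173


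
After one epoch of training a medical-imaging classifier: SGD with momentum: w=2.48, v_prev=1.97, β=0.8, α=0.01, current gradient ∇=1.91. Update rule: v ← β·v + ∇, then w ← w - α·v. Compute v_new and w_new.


v_new = 0.8·1.97 + 1.91 = 1.576 + 1.91 = 3.486
w_new = 2.48 - 0.01·3.486 = 2.48 - 0.03486 = 2.44514

v_new=3.486, w_new=2.44514


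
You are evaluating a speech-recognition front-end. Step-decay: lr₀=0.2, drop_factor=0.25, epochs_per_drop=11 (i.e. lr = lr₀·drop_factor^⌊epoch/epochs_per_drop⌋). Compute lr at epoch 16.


n_drops = ⌊16/11⌋ = 1
lr = 0.2·0.25^1 = 0.2·0.25 = 0.05

0.05


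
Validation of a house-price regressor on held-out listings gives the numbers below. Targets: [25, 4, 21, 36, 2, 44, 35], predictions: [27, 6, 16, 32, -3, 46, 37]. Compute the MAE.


Absolute errors: |25-27|=2, |4-6|=2, |21-16|=5, |36-32|=4, |2+ 3|=5, |44-46|=2, |35-37|=2
Sum = 22
MAE = 22/7 = 22/7

22/7


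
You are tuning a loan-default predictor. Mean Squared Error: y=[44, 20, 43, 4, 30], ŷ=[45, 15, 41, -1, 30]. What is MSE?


Squared errors: (44-45)²=1, (20-15)²=25, (43-41)²=4, (4+ 1)²=25, (30-30)²=0
Sum = 55
MSE = 55/5 = 11

11


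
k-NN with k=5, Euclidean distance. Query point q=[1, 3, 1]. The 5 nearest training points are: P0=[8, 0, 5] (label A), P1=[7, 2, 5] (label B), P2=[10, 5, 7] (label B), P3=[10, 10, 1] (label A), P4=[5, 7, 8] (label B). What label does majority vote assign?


d(q,P0) = 8.6023  (label A)
d(q,P1) = 7.2801  (label B)
d(q,P2) = 11.0  (label B)
d(q,P3) = 11.4018  (label A)
d(q,P4) = 9.0  (label B)
Votes: A=2, B=3
Majority → B

B


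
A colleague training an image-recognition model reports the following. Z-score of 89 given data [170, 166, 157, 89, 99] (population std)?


μ = 136.2, σ = 34.8563
z = (89 - 136.2)/34.8563 = -1.3541

-1.3541


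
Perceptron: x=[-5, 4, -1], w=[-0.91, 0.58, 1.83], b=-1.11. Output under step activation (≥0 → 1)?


z = (-5)·(-0.91) + (4)·(0.58) + (-1)·(1.83) - 1.11
  = 3.93
step(z) = 1 (z≥0)

1


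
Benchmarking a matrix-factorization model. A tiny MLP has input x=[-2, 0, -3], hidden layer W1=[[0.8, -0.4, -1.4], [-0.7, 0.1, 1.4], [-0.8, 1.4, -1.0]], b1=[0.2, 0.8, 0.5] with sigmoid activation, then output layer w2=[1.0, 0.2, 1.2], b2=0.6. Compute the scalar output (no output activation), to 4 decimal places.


z1[0] = (0.8)·(-2) + (-0.4)·(0) + (-1.4)·(-3) + 0.2 = 2.8
z1[1] = (-0.7)·(-2) + (0.1)·(0) + (1.4)·(-3) + 0.8 = -2.0
z1[2] = (-0.8)·(-2) + (1.4)·(0) + (-1.0)·(-3) + 0.5 = 5.1
h = sigmoid(z1) = [0.9427, 0.1192, 0.9939]
output = (1.0)·(0.9427) + (0.2)·(0.1192) + (1.2)·(0.9939) + 0.6 = 2.7592

2.7592


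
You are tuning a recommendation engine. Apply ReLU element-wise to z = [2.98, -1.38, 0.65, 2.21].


ReLU(2.98) = max(0, 2.98) = 2.98
ReLU(-1.38) = max(0, -1.38) = 0.0
ReLU(0.65) = max(0, 0.65) = 0.65
ReLU(2.21) = max(0, 2.21) = 2.21
result = [2.98, 0.0, 0.65, 2.21]

[2.98, 0.0, 0.65, 2.21]


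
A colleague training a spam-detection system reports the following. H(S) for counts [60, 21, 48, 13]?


Probabilities: [60/142, 21/142, 48/142, 13/142] ≈ [0.4225, 0.1479, 0.338, 0.0915]
H = -((60/142)·log₂(60/142) + (21/142)·log₂(21/142) + (48/142)·log₂(48/142) + (13/142)·log₂(13/142))
  = 1.7777 bits

1.7777 bits


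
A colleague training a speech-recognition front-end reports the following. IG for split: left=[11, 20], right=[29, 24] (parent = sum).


Parent = [40, 44], H_parent = 0.9984
H_left = 0.9383 (n=31), H_right = 0.9936 (n=53)
H_children = (31/84)·0.9383 + (53/84)·0.9936 = 0.9732
IG = 0.9984 - 0.9732 = 0.0252

0.0252


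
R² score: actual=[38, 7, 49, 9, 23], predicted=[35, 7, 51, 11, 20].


ȳ = 25.2
SS_res = Σ(y-ŷ)² = 26
SS_tot = Σ(y-ȳ)² = 1328.8
R² = 1 - SS_res/SS_tot = 1 - 0.0196 = 0.9804

0.9804


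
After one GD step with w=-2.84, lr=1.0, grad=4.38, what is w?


w_new = w - α·∇
= -2.84 - 1.0·4.38
= -2.84 - 4.38
= -7.22

-7.22


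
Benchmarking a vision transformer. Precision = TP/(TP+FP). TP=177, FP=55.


Precision = TP/(TP+FP)
= 177/(177+55)
= 177/232 = 76.29%

76.29%


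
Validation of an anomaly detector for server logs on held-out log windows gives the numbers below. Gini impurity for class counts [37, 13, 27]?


Probabilities: [37/77, 13/77, 27/77] ≈ [0.4805, 0.1688, 0.3506]
Σpᵢ² = (1369 + 169 + 729)/77² = 2267/5929
Gini = 1 - Σpᵢ² = 1 - 2267/5929 = 0.6176

0.6176


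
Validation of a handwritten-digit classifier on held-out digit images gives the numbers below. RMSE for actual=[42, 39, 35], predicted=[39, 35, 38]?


MSE = 34/3 = 11.3333
RMSE = √(34/3) = 3.3665

3.3665


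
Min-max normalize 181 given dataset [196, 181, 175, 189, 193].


min=175, max=196
(181-175)/(196-175) = 6/21 = 0.2857

0.2857


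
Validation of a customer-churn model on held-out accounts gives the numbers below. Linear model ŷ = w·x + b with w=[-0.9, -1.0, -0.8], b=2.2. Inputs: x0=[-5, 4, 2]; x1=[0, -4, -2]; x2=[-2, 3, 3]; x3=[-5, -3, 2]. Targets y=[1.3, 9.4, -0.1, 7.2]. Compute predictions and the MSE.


ŷ0 = (-0.9)·(-5) + (-1.0)·(4) + (-0.8)·(2) + 2.2 = 1.1
ŷ1 = (-0.9)·(0) + (-1.0)·(-4) + (-0.8)·(-2) + 2.2 = 7.8
ŷ2 = (-0.9)·(-2) + (-1.0)·(3) + (-0.8)·(3) + 2.2 = -1.4
ŷ3 = (-0.9)·(-5) + (-1.0)·(-3) + (-0.8)·(2) + 2.2 = 8.1
errors² = [0.04, 2.56, 1.69, 0.81]
MSE = 5.1000/4 = 1.275

1.275


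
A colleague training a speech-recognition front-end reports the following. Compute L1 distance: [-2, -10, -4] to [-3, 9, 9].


d = |-2+ 3| + |-10-9| + |-4-9|
  = 1 + 19 + 13
  = 33

33


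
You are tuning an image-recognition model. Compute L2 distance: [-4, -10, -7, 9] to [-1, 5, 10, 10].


d = √((-4+ 1)² + (-10-5)² + (-7-10)² + (9-10)²)
  = √(9 + 225 + 289 + 1)
  = √524 = 22.891

22.891


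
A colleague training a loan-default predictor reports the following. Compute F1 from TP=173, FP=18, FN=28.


Precision = 173/191 = 0.9058
Recall = 173/201 = 0.8607
F1 = 2·P·R/(P+R) = 2·TP/(2·TP+FP+FN) = 346/(346+18+28) = 346/392 = 0.8827

0.8827


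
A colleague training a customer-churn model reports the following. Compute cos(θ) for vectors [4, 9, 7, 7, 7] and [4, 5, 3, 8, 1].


A·B = 4·4 + 9·5 + 7·3 + 7·8 + 7·1 = 145
‖A‖ = √244 = 15.6205, ‖B‖ = √115 = 10.7238
cos = 145/(√244·√115) = 145/√28060 = 0.8656

0.8656


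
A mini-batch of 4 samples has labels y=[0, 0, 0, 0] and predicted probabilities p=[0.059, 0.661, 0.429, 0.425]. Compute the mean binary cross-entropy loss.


L[0] = -ln(1-0.059) = -ln(0.941) = 0.0608
L[1] = -ln(1-0.661) = -ln(0.339) = 1.0818
L[2] = -ln(1-0.429) = -ln(0.571) = 0.5604
L[3] = -ln(1-0.425) = -ln(0.575) = 0.5534
mean = (0.0608 + 1.0818 + 0.5604 + 0.5534)/4 = 0.5641

0.5641


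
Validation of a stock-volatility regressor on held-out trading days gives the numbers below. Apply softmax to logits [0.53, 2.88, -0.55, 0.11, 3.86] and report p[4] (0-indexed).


Exponentials: e^0.53=1.6989, e^2.88=17.8143, e^-0.55=0.5769, e^0.11=1.1163, e^3.86=47.4654
Sum = 68.6718
Softmax = [0.0247, 0.2594, 0.0084, 0.0163, 0.6912]
p[4] = 47.4654/68.6718 = 0.6912

0.6912


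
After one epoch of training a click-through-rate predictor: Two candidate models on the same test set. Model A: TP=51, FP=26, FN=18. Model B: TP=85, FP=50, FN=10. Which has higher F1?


Model A: P=51/77=0.6623, R=51/69=0.7391, F1=2PR/(P+R)=2TP/(2TP+FP+FN)=102/146=0.6986
Model B: P=85/135=0.6296, R=85/95=0.8947, F1=2PR/(P+R)=2TP/(2TP+FP+FN)=170/230=0.7391
0.6986 < 0.7391 → Model B

Model B


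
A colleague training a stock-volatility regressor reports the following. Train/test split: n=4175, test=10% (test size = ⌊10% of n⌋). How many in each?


Test = ⌊4175·10/100⌋ = 417
Train = 4175 - 417 = 3758

Train: 3758, Test: 417


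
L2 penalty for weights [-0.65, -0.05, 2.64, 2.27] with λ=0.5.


‖w‖₂² = (-0.65)² + (-0.05)² + (2.64)² + (2.27)²
     = 0.4225 + 0.0025 + 6.9696 + 5.1529
     = 12.5475
λ·‖w‖₂² = 0.5·12.5475 = 6.27375

6.27375


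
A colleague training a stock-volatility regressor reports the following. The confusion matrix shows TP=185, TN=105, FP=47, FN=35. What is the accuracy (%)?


Accuracy = (TP+TN)/(TP+TN+FP+FN)
= (185+105)/(372)
= 290/372 = 77.96%

77.96%


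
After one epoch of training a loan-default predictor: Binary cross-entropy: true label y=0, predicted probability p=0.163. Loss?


BCE = -[y·ln(p) + (1-y)·ln(1-p)]
= -0 - 1·ln(1-0.163)
= -ln(0.837) = 0.1779

0.1779


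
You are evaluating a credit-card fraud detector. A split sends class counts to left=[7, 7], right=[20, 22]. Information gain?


Parent = [27, 29], H_parent = 0.9991
H_left = 1 (n=14), H_right = 0.9984 (n=42)
H_children = (14/56)·1 + (42/56)·0.9984 = 0.9988
IG = 0.9991 - 0.9988 = 0.0003

0.0003


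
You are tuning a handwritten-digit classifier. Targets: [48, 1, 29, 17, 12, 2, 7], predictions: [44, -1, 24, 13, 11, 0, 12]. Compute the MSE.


Squared errors: (48-44)²=16, (1+ 1)²=4, (29-24)²=25, (17-13)²=16, (12-11)²=1, (2-0)²=4, (7-12)²=25
Sum = 91
MSE = 91/7 = 13

13


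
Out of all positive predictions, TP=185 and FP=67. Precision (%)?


Precision = TP/(TP+FP)
= 185/(185+67)
= 185/252 = 73.41%

73.41%
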